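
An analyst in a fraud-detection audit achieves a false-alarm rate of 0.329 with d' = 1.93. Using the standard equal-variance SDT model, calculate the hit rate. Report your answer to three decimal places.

z(false-alarm rate) = z(0.329) = -0.4427
z(H) = z(FA) + d' = -0.4427 + 1.93 = 1.4873
hit rate = Φ(1.4873) = 0.9315

hit rate = 0.932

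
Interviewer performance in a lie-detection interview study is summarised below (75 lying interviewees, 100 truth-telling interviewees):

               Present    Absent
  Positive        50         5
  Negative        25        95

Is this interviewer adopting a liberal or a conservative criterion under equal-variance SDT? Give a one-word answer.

conservative

z(H) = 0.431, z(FA) = -1.645
c = −½·(z(H) + z(FA)) = 0.607
c > 0 → conservative criterion (biased toward responding “no”).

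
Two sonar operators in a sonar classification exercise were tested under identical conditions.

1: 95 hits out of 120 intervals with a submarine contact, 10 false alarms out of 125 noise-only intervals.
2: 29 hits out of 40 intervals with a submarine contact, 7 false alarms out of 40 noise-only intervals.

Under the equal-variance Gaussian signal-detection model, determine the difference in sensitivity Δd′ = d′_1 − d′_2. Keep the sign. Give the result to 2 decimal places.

Δd′ = 0.68

1: z(0.7917) = 0.812, z(0.0800) = -1.405, d' = 2.217
2: z(0.7250) = 0.598, z(0.1750) = -0.935, d' = 1.533
Δd' = d'_1 − d'_2 = 2.217 − 1.533 = 0.684
1 has the higher sensitivity.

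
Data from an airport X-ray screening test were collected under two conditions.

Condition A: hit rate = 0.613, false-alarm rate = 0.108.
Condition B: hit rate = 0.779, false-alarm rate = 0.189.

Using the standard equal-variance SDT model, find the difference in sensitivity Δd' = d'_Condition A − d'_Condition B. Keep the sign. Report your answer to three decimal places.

Δd' = -0.126

Condition A: z(0.613) = 0.2871, z(0.108) = -1.2372, d' = 1.5243
Condition B: z(0.779) = 0.7688, z(0.189) = -0.8816, d' = 1.6504
Δd' = d'_Condition A − d'_Condition B = 1.5243 − 1.6504 = -0.1261
Condition B has the higher sensitivity.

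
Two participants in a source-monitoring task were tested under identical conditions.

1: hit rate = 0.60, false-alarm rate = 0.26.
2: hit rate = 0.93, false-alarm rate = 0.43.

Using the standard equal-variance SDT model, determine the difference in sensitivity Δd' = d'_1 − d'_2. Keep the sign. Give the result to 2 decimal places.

Δd' = -0.76

1: z(0.60) = 0.253, z(0.26) = -0.643, d' = 0.896
2: z(0.93) = 1.476, z(0.43) = -0.176, d' = 1.652
Δd' = d'_1 − d'_2 = 0.896 − 1.652 = -0.756
2 has the higher sensitivity.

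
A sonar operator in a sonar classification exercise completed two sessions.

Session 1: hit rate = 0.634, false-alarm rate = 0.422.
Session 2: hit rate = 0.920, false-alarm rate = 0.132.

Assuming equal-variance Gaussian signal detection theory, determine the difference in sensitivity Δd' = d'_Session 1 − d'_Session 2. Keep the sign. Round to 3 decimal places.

Session 1: z(0.634) = 0.3425, z(0.422) = -0.1968, d' = 0.5393
Session 2: z(0.920) = 1.4051, z(0.132) = -1.1170, d' = 2.5221
Δd' = d'_Session 1 − d'_Session 2 = 0.5393 − 2.5221 = -1.9828
Session 2 has the higher sensitivity.

Δd' = -1.983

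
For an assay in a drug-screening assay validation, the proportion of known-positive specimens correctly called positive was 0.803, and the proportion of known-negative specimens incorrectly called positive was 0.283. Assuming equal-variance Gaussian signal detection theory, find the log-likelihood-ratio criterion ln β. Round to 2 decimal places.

z(0.803) = 0.852, z(0.283) = -0.574
ln β = −½·[z(H)² − z(FA)²] = −0.5 × (0.726 − 0.329) = -0.1985

ln β = -0.20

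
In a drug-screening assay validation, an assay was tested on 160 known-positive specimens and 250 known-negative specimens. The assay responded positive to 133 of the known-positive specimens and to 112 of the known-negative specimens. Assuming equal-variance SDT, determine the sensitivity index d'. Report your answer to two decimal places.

H = 133/160 = 0.8313
FA = 112/250 = 0.4480
Φ⁻¹(H) = 0.959
Φ⁻¹(FA) = -0.131
d' = z(H) − z(FA) = 0.959 − (-0.131) = 1.090

d' = 1.09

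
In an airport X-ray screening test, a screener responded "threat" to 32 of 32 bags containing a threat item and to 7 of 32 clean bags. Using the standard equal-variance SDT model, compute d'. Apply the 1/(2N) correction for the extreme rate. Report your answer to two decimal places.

d' = 2.93

The hit rate is 32/32 = 1, so apply the 1/(2N) correction: H → 1 − 1/(2·32) = 0.98438.
z(H) = z(0.98438) = 2.154
z(FA) = z(0.21875) = -0.776
d' = 2.154 − (-0.776) = 2.930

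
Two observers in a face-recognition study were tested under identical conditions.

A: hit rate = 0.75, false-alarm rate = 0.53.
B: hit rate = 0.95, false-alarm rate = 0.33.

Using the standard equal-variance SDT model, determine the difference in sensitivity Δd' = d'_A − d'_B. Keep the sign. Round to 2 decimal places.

Δd' = -1.49

A: z(0.75) = 0.674, z(0.53) = 0.075, d' = 0.599
B: z(0.95) = 1.645, z(0.33) = -0.440, d' = 2.085
Δd' = d'_A − d'_B = 0.599 − 2.085 = -1.486
B has the higher sensitivity.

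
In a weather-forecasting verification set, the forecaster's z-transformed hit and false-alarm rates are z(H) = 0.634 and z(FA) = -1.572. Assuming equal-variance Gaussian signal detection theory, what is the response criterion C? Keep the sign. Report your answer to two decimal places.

C = 0.47

c = −½·[z(H) + z(FA)] = −½·(0.634 + (-1.572)) = 0.469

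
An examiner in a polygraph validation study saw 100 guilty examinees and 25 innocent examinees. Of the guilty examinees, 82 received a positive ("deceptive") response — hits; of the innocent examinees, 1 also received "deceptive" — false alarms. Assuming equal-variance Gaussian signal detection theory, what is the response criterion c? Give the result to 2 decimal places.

c = 0.42

H = 82/100 = 0.8200
FA = 1/25 = 0.0400
z(0.8200) = 0.9154, z(0.0400) = -1.7507
c = −½·[z(H) + z(FA)] = −0.5 × (0.9154 + (-1.7507)) = 0.41765
c > 0: the examiner has a conservative response bias.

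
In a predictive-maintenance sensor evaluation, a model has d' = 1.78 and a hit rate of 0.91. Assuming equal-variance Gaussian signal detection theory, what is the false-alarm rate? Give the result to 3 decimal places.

z(hit rate) = z(0.91) = 1.3408
z(FA) = z(H) − d' = 1.3408 − 1.78 = -0.4392
false-alarm rate = Φ(-0.4392) = 0.3303

false-alarm rate = 0.330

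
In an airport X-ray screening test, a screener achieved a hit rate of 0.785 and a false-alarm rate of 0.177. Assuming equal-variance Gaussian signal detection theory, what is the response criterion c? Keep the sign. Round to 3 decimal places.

c = 0.069

z(H) = z(0.785) = 0.7892
z(FA) = z(0.177) = -0.9269
c = −½·[z(H) + z(FA)] = −0.5 × (0.7892 + (-0.9269)) = 0.06885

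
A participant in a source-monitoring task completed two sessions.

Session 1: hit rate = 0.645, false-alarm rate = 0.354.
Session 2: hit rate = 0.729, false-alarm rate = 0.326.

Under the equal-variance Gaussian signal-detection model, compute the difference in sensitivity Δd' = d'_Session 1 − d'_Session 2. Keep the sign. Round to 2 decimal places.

Δd' = -0.31

Session 1: z(0.645) = 0.372, z(0.354) = -0.375, d' = 0.747
Session 2: z(0.729) = 0.610, z(0.326) = -0.451, d' = 1.061
Δd' = d'_Session 1 − d'_Session 2 = 0.747 − 1.061 = -0.314
Session 2 has the higher sensitivity.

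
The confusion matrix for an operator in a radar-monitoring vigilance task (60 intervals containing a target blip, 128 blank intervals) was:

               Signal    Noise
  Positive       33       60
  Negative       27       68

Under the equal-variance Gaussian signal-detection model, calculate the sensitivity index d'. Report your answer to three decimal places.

d' = 0.204

H = 33/60 = 0.5500
FA = 60/128 = 0.4688
z(H) = 0.1257
z(FA) = -0.0783
d' = z(H) − z(FA) = 0.1257 − (-0.0783) = 0.2040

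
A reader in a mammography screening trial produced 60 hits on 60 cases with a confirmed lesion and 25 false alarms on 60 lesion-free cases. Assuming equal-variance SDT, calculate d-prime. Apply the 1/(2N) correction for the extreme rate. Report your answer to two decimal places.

d-prime = 2.60

The hit rate is 60/60 = 1, so apply the 1/(2N) correction: H → 1 − 1/(2·60) = 0.99167.
z(H) = z(0.99167) = 2.394
z(FA) = z(0.41667) = -0.210
d' = 2.394 − (-0.210) = 2.604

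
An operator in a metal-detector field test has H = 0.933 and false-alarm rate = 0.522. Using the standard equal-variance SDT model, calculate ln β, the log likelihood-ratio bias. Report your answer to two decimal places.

Φ⁻¹(H) = 1.499
Φ⁻¹(FA) = 0.055
ln β = −½·[z(H)² − z(FA)²] = −0.5 × (2.247 − 0.003) = -1.122

ln β = -1.12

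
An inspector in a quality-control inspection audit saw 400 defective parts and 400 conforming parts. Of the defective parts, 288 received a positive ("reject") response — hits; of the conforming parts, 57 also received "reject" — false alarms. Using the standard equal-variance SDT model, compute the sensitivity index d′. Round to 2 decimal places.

d′ = 1.65

H = 288/400 = 0.7200
FA = 57/400 = 0.1425
Φ⁻¹(H) = 0.5828
Φ⁻¹(FA) = -1.0692
d' = z(H) − z(FA) = 0.5828 − (-1.0692) = 1.6520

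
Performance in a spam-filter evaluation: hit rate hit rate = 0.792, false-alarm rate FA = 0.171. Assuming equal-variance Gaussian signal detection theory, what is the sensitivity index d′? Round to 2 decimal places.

z(H) = 0.8134
z(FA) = -0.9502
d' = z(H) − z(FA) = 0.8134 − (-0.9502) = 1.7636

d′ = 1.76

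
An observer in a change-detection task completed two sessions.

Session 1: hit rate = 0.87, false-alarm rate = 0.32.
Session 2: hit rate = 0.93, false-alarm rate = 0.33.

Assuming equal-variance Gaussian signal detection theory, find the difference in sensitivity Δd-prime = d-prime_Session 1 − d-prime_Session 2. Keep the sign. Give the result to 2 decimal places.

Δd-prime = -0.32

Session 1: z(0.87) = 1.126, z(0.32) = -0.468, d' = 1.594
Session 2: z(0.93) = 1.476, z(0.33) = -0.440, d' = 1.916
Δd' = d'_Session 1 − d'_Session 2 = 1.594 − 1.916 = -0.322
Session 2 has the higher sensitivity.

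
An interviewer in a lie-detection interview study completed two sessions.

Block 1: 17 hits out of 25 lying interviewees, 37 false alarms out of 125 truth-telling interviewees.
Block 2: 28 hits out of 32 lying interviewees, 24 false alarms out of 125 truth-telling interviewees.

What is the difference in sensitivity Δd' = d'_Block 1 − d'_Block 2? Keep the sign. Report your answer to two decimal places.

Δd' = -1.02

Block 1: z(0.6800) = 0.468, z(0.2960) = -0.536, d' = 1.004
Block 2: z(0.8750) = 1.150, z(0.1920) = -0.871, d' = 2.021
Δd' = d'_Block 1 − d'_Block 2 = 1.004 − 2.021 = -1.017
Block 2 has the higher sensitivity.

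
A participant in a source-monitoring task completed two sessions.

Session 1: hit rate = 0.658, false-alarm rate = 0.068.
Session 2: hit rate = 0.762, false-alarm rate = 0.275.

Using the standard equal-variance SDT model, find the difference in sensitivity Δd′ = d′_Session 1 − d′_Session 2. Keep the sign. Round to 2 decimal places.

Δd′ = 0.59

Session 1: z(0.658) = 0.407, z(0.068) = -1.491, d' = 1.898
Session 2: z(0.762) = 0.713, z(0.275) = -0.598, d' = 1.311
Δd' = d'_Session 1 − d'_Session 2 = 1.898 − 1.311 = 0.587
Session 1 has the higher sensitivity.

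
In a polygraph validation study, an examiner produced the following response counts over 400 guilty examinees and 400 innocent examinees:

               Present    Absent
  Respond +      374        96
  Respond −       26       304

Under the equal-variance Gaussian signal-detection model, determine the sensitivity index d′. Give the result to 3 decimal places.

H = 374/400 = 0.9350
FA = 96/400 = 0.2400
z(H) = z(0.9350) = 1.5141
z(FA) = z(0.2400) = -0.7063
d' = z(H) − z(FA) = 1.5141 − (-0.7063) = 2.2204

d′ = 2.220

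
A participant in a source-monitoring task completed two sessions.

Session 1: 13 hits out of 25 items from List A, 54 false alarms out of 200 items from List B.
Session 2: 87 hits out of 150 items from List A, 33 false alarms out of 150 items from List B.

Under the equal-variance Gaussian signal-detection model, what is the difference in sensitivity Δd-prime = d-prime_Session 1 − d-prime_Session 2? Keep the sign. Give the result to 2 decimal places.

Session 1: z(0.5200) = 0.050, z(0.2700) = -0.613, d' = 0.663
Session 2: z(0.5800) = 0.202, z(0.2200) = -0.772, d' = 0.974
Δd' = d'_Session 1 − d'_Session 2 = 0.663 − 0.974 = -0.311
Session 2 has the higher sensitivity.

Δd-prime = -0.31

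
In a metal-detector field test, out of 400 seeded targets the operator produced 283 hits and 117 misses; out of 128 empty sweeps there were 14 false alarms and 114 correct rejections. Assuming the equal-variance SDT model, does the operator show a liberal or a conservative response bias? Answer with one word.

conservative

z(H) = 0.546, z(FA) = -1.230
c = −½·(z(H) + z(FA)) = 0.342
c > 0 → conservative criterion (biased toward responding “no”).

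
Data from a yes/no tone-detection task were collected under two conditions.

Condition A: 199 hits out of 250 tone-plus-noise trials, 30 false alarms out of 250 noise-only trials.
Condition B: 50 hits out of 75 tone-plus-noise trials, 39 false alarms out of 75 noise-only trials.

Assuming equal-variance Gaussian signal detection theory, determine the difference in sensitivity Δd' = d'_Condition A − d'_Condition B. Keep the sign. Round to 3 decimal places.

Condition A: z(0.7960) = 0.8274, z(0.1200) = -1.1750, d' = 2.0024
Condition B: z(0.6667) = 0.4308, z(0.5200) = 0.0502, d' = 0.3806
Δd' = d'_Condition A − d'_Condition B = 2.0024 − 0.3806 = 1.6218
Condition A has the higher sensitivity.

Δd' = 1.622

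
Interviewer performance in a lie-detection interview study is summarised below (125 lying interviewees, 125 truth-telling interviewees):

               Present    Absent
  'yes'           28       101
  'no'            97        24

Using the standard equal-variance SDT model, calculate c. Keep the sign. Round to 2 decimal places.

H = 28/125 = 0.2240
FA = 101/125 = 0.8080
z(H) = z(0.2240) = -0.7588
z(FA) = z(0.8080) = 0.8705
c = −½·[z(H) + z(FA)] = −0.5 × (-0.7588 + 0.8705) = -0.05585

c = -0.06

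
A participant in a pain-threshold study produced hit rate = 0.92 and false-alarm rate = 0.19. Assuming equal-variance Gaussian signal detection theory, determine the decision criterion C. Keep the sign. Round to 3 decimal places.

Φ⁻¹(H) = Φ⁻¹(0.92) = 1.4051
Φ⁻¹(FA) = Φ⁻¹(0.19) = -0.8779
c = −½·[z(H) + z(FA)] = −0.5 × (1.4051 + (-0.8779)) = -0.2636

C = -0.264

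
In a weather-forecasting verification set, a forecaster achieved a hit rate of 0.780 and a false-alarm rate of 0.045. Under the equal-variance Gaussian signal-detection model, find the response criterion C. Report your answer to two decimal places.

Φ⁻¹(H) = 0.772
Φ⁻¹(FA) = -1.695
c = −½·[z(H) + z(FA)] = −0.5 × (0.772 + (-1.695)) = 0.4615
c > 0: the forecaster has a conservative response bias.

C = 0.46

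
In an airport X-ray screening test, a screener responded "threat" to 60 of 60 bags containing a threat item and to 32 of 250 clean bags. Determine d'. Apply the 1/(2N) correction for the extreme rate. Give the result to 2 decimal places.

The hit rate is 60/60 = 1, so apply the 1/(2N) correction: H → 1 − 1/(2·60) = 0.99167.
z(H) = z(0.99167) = 2.394
z(FA) = z(0.12800) = -1.136
d' = 2.394 − (-1.136) = 3.530

d' = 3.53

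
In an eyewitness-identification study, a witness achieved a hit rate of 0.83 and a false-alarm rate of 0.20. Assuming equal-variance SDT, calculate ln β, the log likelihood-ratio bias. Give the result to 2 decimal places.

Φ⁻¹(0.83) = 0.954, Φ⁻¹(0.20) = -0.842
ln β = −½·[z(H)² − z(FA)²] = −0.5 × (0.910 − 0.709) = -0.1005

ln β = -0.10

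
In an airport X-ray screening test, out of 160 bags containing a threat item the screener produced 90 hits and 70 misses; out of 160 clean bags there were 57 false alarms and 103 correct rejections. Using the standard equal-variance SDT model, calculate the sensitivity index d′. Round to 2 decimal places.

H = 90/160 = 0.5625
FA = 57/160 = 0.3563
z(H) = z(0.5625) = 0.157
z(FA) = z(0.3563) = -0.368
d' = z(H) − z(FA) = 0.157 − (-0.368) = 0.525

d′ = 0.53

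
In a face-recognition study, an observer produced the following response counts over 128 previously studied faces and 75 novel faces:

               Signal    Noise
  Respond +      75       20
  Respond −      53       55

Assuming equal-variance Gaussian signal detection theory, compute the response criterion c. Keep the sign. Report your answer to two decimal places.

c = 0.20

H = 75/128 = 0.5859
FA = 20/75 = 0.2667
z(H) = z(0.5859) = 0.217
z(FA) = z(0.2667) = -0.623
c = −½·[z(H) + z(FA)] = −0.5 × (0.217 + (-0.623)) = 0.203
c > 0: the observer has a conservative response bias.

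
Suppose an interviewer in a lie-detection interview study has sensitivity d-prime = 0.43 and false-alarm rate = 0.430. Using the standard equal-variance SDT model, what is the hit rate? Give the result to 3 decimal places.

hit rate = 0.600

z(false-alarm rate) = z(0.430) = -0.1764
z(H) = z(FA) + d' = -0.1764 + 0.43 = 0.2536
hit rate = Φ(0.2536) = 0.6001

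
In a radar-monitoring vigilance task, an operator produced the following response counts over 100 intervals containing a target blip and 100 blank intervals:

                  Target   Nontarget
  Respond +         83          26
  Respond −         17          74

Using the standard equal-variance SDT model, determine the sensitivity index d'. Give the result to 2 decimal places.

d' = 1.60

H = 83/100 = 0.8300
FA = 26/100 = 0.2600
Φ⁻¹(H) = Φ⁻¹(0.8300) = 0.9542
Φ⁻¹(FA) = Φ⁻¹(0.2600) = -0.6433
d' = z(H) − z(FA) = 0.9542 − (-0.6433) = 1.5975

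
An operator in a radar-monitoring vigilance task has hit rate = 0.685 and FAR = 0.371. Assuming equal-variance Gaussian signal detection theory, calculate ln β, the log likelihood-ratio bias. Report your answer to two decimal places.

ln β = -0.06

Φ⁻¹(H) = Φ⁻¹(0.685) = 0.482
Φ⁻¹(FA) = Φ⁻¹(0.371) = -0.329
ln β = −½·[z(H)² − z(FA)²] = −0.5 × (0.232 − 0.108) = -0.062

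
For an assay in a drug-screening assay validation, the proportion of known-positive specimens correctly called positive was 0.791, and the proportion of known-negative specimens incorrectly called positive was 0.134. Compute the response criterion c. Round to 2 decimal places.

c = 0.15

Φ⁻¹(H) = Φ⁻¹(0.791) = 0.8099
Φ⁻¹(FA) = Φ⁻¹(0.134) = -1.1077
c = −½·[z(H) + z(FA)] = −0.5 × (0.8099 + (-1.1077)) = 0.1489
c > 0: the assay has a conservative response bias.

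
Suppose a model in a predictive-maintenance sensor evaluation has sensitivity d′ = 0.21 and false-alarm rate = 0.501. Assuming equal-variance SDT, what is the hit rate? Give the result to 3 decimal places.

hit rate = 0.584

z(false-alarm rate) = z(0.501) = 0.0025
z(H) = z(FA) + d' = 0.0025 + 0.21 = 0.2125
hit rate = Φ(0.2125) = 0.5841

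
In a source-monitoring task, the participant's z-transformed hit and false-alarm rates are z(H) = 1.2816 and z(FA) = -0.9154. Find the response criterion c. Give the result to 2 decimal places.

c = −½·[z(H) + z(FA)] = −½·(1.2816 + (-0.9154)) = -0.1831

c = -0.18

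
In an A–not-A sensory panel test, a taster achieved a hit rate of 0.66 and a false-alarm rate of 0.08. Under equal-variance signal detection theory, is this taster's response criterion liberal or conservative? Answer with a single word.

z(H) = 0.412, z(FA) = -1.405
c = −½·(z(H) + z(FA)) = 0.4965
c > 0 → conservative criterion (biased toward responding “no”).

conservative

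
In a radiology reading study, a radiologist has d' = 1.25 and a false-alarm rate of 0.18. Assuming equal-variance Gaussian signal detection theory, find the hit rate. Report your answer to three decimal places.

z(false-alarm rate) = z(0.18) = -0.9154
z(H) = z(FA) + d' = -0.9154 + 1.25 = 0.3346
hit rate = Φ(0.3346) = 0.6310

hit rate = 0.631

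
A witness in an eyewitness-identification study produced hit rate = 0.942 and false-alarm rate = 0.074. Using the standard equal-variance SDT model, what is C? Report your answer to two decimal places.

C = -0.06

Φ⁻¹(H) = 1.5718
Φ⁻¹(FA) = -1.4466
c = −½·[z(H) + z(FA)] = −0.5 × (1.5718 + (-1.4466)) = -0.0626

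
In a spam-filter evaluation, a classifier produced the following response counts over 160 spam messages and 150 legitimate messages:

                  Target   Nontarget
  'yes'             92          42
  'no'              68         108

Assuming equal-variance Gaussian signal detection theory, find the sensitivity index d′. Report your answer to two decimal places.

H = 92/160 = 0.5750
FA = 42/150 = 0.2800
z(H) = z(0.5750) = 0.189
z(FA) = z(0.2800) = -0.583
d' = z(H) − z(FA) = 0.189 − (-0.583) = 0.772

d′ = 0.77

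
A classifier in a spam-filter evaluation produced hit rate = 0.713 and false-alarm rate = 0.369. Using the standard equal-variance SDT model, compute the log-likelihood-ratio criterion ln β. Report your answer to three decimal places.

ln β = -0.102

Φ⁻¹(H) = Φ⁻¹(0.713) = 0.5622
Φ⁻¹(FA) = Φ⁻¹(0.369) = -0.3345
ln β = −½·[z(H)² − z(FA)²] = −0.5 × (0.3161 − 0.1119) = -0.1021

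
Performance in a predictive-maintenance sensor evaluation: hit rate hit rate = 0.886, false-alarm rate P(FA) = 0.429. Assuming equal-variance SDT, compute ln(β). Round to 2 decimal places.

ln β = -0.71

Φ⁻¹(H) = 1.206
Φ⁻¹(FA) = -0.179
ln β = −½·[z(H)² − z(FA)²] = −0.5 × (1.454 − 0.032) = -0.711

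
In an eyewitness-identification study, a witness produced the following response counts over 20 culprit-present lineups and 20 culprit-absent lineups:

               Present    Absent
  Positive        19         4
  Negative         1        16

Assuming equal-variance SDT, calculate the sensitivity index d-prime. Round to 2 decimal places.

d-prime = 2.49

H = 19/20 = 0.9500
FA = 4/20 = 0.2000
Φ⁻¹(0.9500) = 1.645, Φ⁻¹(0.2000) = -0.842
d' = z(H) − z(FA) = 1.645 − (-0.842) = 2.487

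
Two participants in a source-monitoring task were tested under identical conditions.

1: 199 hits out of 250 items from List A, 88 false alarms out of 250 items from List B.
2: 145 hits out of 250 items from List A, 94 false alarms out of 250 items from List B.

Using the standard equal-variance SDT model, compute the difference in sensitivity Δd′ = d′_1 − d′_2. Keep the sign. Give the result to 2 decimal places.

Δd′ = 0.69

1: z(0.7960) = 0.827, z(0.3520) = -0.380, d' = 1.207
2: z(0.5800) = 0.202, z(0.3760) = -0.316, d' = 0.518
Δd' = d'_1 − d'_2 = 1.207 − 0.518 = 0.689
1 has the higher sensitivity.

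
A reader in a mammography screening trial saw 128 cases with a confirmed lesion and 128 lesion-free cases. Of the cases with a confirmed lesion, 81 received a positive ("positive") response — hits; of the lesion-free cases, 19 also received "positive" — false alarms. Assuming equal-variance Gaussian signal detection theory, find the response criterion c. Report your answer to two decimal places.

H = 81/128 = 0.6328
FA = 19/128 = 0.1484
z(H) = z(0.6328) = 0.339
z(FA) = z(0.1484) = -1.043
c = −½·[z(H) + z(FA)] = −0.5 × (0.339 + (-1.043)) = 0.352

c = 0.35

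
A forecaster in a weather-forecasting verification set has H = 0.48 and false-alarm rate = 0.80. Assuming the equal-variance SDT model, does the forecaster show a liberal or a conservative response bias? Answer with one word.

liberal

z(H) = -0.050, z(FA) = 0.842
c = −½·(z(H) + z(FA)) = -0.396
c < 0 → liberal criterion (biased toward responding “yes”).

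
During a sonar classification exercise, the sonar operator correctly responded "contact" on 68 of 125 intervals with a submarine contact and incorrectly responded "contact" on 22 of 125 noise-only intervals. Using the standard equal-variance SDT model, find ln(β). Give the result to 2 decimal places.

ln β = 0.43

H = 68/125 = 0.5440
FA = 22/125 = 0.1760
z(H) = z(0.5440) = 0.111
z(FA) = z(0.1760) = -0.931
ln β = −½·[z(H)² − z(FA)²] = −0.5 × (0.012 − 0.867) = 0.4275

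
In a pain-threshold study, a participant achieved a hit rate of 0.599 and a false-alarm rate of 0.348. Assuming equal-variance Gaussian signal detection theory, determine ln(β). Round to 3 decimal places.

ln β = 0.045

z(0.599) = 0.2508, z(0.348) = -0.3907
ln β = −½·[z(H)² − z(FA)²] = −0.5 × (0.0629 − 0.1526) = 0.04485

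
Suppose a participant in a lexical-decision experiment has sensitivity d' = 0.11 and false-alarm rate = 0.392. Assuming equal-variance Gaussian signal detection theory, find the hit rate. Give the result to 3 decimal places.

hit rate = 0.435

z(false-alarm rate) = z(0.392) = -0.2741
z(H) = z(FA) + d' = -0.2741 + 0.11 = -0.1641
hit rate = Φ(-0.1641) = 0.4348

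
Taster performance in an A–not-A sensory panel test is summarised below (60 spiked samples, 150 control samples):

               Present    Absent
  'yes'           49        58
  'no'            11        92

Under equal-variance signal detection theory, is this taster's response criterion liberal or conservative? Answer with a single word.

z(H) = 0.903, z(FA) = -0.288
c = −½·(z(H) + z(FA)) = -0.3075
c < 0 → liberal criterion (biased toward responding “yes”).

liberal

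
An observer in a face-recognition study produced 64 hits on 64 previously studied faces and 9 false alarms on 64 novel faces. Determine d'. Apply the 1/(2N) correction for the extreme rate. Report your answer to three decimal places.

The hit rate is 64/64 = 1, so apply the 1/(2N) correction: H → 1 − 1/(2·64) = 0.99219.
z(H) = z(0.99219) = 2.4177
z(FA) = z(0.14062) = -1.0775
d' = 2.4177 − (-1.0775) = 3.4952

d' = 3.495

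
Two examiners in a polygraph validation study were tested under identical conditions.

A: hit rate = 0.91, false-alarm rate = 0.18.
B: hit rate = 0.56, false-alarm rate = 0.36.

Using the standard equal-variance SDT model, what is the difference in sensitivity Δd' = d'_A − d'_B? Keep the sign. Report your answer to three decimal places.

Δd' = 1.747

A: z(0.91) = 1.3408, z(0.18) = -0.9154, d' = 2.2562
B: z(0.56) = 0.1510, z(0.36) = -0.3585, d' = 0.5095
Δd' = d'_A − d'_B = 2.2562 − 0.5095 = 1.7467
A has the higher sensitivity.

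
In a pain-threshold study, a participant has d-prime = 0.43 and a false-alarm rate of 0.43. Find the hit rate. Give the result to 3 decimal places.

z(false-alarm rate) = z(0.43) = -0.1764
z(H) = z(FA) + d' = -0.1764 + 0.43 = 0.2536
hit rate = Φ(0.2536) = 0.6001

hit rate = 0.600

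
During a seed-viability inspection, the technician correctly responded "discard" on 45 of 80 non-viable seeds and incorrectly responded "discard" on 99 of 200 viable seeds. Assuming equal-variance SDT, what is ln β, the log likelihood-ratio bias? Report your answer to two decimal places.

H = 45/80 = 0.5625
FA = 99/200 = 0.4950
z(H) = z(0.5625) = 0.157
z(FA) = z(0.4950) = -0.013
ln β = −½·[z(H)² − z(FA)²] = −0.5 × (0.025 − 0.000) = -0.0125

ln β = -0.01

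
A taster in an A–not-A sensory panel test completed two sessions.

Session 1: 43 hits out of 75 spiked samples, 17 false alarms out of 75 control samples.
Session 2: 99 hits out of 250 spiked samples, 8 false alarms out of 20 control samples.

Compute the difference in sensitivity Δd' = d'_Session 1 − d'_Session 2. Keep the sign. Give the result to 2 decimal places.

Δd' = 0.95

Session 1: z(0.5733) = 0.185, z(0.2267) = -0.750, d' = 0.935
Session 2: z(0.3960) = -0.264, z(0.4000) = -0.253, d' = -0.011
Δd' = d'_Session 1 − d'_Session 2 = 0.935 − (-0.011) = 0.946
Session 1 has the higher sensitivity.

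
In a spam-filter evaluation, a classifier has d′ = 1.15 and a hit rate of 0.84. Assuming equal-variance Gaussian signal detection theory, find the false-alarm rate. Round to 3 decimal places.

false-alarm rate = 0.438

z(hit rate) = z(0.84) = 0.9945
z(FA) = z(H) − d' = 0.9945 − 1.15 = -0.1555
false-alarm rate = Φ(-0.1555) = 0.4382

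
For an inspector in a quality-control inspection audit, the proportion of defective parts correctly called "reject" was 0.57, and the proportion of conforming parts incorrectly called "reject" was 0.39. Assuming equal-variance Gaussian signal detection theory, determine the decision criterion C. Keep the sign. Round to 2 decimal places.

C = 0.05

Φ⁻¹(H) = 0.1764
Φ⁻¹(FA) = -0.2793
c = −½·[z(H) + z(FA)] = −0.5 × (0.1764 + (-0.2793)) = 0.05145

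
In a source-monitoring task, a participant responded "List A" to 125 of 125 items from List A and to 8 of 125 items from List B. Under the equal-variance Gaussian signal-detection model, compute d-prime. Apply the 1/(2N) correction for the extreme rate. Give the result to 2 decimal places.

The hit rate is 125/125 = 1, so apply the 1/(2N) correction: H → 1 − 1/(2·125) = 0.99600.
z(H) = z(0.99600) = 2.652
z(FA) = z(0.06400) = -1.522
d' = 2.652 − (-1.522) = 4.174

d-prime = 4.17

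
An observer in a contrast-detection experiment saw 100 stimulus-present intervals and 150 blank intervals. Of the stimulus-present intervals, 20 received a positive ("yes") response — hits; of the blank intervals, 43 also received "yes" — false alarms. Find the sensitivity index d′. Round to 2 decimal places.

H = 20/100 = 0.2000
FA = 43/150 = 0.2867
z(H) = z(0.2000) = -0.842
z(FA) = z(0.2867) = -0.563
d' = z(H) − z(FA) = -0.842 − (-0.563) = -0.279

d′ = -0.28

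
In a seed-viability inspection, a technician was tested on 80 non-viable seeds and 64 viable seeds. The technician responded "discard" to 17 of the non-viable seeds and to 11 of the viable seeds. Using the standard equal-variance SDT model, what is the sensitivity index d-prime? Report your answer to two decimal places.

H = 17/80 = 0.2125
FA = 11/64 = 0.1719
Φ⁻¹(H) = -0.7978
Φ⁻¹(FA) = -0.9467
d' = z(H) − z(FA) = -0.7978 − (-0.9467) = 0.1489

d-prime = 0.15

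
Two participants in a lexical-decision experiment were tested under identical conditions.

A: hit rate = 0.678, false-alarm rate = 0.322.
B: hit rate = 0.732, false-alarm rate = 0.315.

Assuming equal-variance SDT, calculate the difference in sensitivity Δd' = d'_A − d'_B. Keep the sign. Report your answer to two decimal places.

A: z(0.678) = 0.462, z(0.322) = -0.462, d' = 0.924
B: z(0.732) = 0.619, z(0.315) = -0.482, d' = 1.101
Δd' = d'_A − d'_B = 0.924 − 1.101 = -0.177
B has the higher sensitivity.

Δd' = -0.18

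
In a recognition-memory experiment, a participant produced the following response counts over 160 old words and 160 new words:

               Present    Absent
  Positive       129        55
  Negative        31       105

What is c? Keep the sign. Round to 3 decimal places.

H = 129/160 = 0.8063
FA = 55/160 = 0.3438
z(0.8063) = 0.8643, z(0.3438) = -0.4021
c = −½·[z(H) + z(FA)] = −0.5 × (0.8643 + (-0.4021)) = -0.2311

c = -0.231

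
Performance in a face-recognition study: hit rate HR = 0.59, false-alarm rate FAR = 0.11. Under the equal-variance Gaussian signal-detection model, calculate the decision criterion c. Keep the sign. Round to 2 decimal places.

z(0.59) = 0.2275, z(0.11) = -1.2265
c = −½·[z(H) + z(FA)] = −0.5 × (0.2275 + (-1.2265)) = 0.4995
c > 0: the observer has a conservative response bias.

c = 0.50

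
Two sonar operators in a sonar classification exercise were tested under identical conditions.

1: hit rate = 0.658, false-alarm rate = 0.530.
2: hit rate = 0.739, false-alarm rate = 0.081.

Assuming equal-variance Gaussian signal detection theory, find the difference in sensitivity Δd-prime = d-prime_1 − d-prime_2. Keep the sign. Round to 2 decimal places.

Δd-prime = -1.71

1: z(0.658) = 0.407, z(0.530) = 0.075, d' = 0.332
2: z(0.739) = 0.640, z(0.081) = -1.398, d' = 2.038
Δd' = d'_1 − d'_2 = 0.332 − 2.038 = -1.706
2 has the higher sensitivity.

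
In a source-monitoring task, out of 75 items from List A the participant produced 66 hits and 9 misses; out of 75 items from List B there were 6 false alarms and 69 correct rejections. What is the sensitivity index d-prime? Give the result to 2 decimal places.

d-prime = 2.58

H = 66/75 = 0.8800
FA = 6/75 = 0.0800
Φ⁻¹(H) = Φ⁻¹(0.8800) = 1.1750
Φ⁻¹(FA) = Φ⁻¹(0.0800) = -1.4051
d' = z(H) − z(FA) = 1.1750 − (-1.4051) = 2.5801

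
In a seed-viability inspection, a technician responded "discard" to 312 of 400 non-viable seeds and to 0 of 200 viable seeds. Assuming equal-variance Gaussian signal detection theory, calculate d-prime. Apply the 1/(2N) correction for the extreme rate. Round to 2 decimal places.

The false-alarm rate is 0/200 = 0, so apply the 1/(2N) correction: FA → 1/(2·200) = 0.00250.
z(H) = z(0.78000) = 0.772
z(FA) = z(0.00250) = -2.807
d' = 0.772 − (-2.807) = 3.579

d-prime = 3.58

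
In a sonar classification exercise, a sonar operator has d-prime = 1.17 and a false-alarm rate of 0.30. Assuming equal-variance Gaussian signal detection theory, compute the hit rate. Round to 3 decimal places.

hit rate = 0.741

z(false-alarm rate) = z(0.30) = -0.5244
z(H) = z(FA) + d' = -0.5244 + 1.17 = 0.6456
hit rate = Φ(0.6456) = 0.7407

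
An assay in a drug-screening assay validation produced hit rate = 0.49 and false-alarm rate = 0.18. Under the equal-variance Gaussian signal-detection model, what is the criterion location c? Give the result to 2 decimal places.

Φ⁻¹(H) = Φ⁻¹(0.49) = -0.025
Φ⁻¹(FA) = Φ⁻¹(0.18) = -0.915
c = −½·[z(H) + z(FA)] = −0.5 × (-0.025 + (-0.915)) = 0.470

c = 0.47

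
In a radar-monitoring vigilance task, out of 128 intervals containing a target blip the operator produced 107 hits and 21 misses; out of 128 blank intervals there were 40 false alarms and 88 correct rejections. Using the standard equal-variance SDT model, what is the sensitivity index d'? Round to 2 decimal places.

d' = 1.47

H = 107/128 = 0.8359
FA = 40/128 = 0.3125
z(0.8359) = 0.978, z(0.3125) = -0.489
d' = z(H) − z(FA) = 0.978 − (-0.489) = 1.467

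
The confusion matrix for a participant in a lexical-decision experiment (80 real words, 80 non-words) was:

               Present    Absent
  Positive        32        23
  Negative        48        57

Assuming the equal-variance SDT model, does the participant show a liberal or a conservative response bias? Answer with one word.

z(H) = -0.253, z(FA) = -0.561
c = −½·(z(H) + z(FA)) = 0.407
c > 0 → conservative criterion (biased toward responding “no”).

conservative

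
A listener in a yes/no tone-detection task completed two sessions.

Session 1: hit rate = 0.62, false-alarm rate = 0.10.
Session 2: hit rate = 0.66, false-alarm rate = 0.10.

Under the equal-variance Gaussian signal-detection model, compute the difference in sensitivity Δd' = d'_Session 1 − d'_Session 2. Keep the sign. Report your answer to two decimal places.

Δd' = -0.11

Session 1: z(0.62) = 0.305, z(0.10) = -1.282, d' = 1.587
Session 2: z(0.66) = 0.412, z(0.10) = -1.282, d' = 1.694
Δd' = d'_Session 1 − d'_Session 2 = 1.587 − 1.694 = -0.107
Session 2 has the higher sensitivity.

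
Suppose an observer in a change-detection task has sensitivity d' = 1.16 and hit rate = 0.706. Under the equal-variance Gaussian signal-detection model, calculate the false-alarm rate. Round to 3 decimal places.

z(hit rate) = z(0.706) = 0.5417
z(FA) = z(H) − d' = 0.5417 − 1.16 = -0.6183
false-alarm rate = Φ(-0.6183) = 0.2682

false-alarm rate = 0.268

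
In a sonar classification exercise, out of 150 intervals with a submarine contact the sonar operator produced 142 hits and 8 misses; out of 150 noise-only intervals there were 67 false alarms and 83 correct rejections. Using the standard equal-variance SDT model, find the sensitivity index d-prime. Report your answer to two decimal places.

d-prime = 1.75

H = 142/150 = 0.9467
FA = 67/150 = 0.4467
Φ⁻¹(H) = 1.614
Φ⁻¹(FA) = -0.134
d' = z(H) − z(FA) = 1.614 − (-0.134) = 1.748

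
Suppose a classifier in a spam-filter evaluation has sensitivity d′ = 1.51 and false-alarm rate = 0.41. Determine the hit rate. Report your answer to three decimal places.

hit rate = 0.900

z(false-alarm rate) = z(0.41) = -0.2275
z(H) = z(FA) + d' = -0.2275 + 1.51 = 1.2825
hit rate = Φ(1.2825) = 0.9002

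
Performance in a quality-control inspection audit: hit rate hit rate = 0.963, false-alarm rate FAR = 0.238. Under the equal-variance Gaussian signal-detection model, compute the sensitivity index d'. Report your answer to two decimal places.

Φ⁻¹(H) = Φ⁻¹(0.963) = 1.7866
Φ⁻¹(FA) = Φ⁻¹(0.238) = -0.7128
d' = z(H) − z(FA) = 1.7866 − (-0.7128) = 2.4994

d' = 2.50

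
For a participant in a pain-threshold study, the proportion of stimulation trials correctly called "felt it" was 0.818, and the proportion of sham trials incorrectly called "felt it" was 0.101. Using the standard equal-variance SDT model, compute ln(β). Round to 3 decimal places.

ln β = 0.402

Φ⁻¹(H) = Φ⁻¹(0.818) = 0.9078
Φ⁻¹(FA) = Φ⁻¹(0.101) = -1.2759
ln β = −½·[z(H)² − z(FA)²] = −0.5 × (0.8241 − 1.6279) = 0.4019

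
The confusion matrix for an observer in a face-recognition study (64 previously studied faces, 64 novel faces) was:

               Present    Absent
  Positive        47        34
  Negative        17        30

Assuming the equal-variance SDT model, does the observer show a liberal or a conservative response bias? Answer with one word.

z(H) = 0.626, z(FA) = 0.078
c = −½·(z(H) + z(FA)) = -0.352
c < 0 → liberal criterion (biased toward responding “yes”).

liberal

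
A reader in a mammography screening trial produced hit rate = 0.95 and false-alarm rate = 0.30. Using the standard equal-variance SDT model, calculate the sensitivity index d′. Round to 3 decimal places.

z(H) = 1.6449
z(FA) = -0.5244
d' = z(H) − z(FA) = 1.6449 − (-0.5244) = 2.1693

d′ = 2.169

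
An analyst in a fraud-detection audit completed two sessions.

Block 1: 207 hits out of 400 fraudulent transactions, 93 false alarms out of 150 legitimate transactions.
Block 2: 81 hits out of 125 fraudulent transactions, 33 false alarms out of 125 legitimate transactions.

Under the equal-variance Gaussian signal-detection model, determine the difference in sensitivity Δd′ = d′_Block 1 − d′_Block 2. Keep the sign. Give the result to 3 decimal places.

Δd′ = -1.273

Block 1: z(0.5175) = 0.0439, z(0.6200) = 0.3055, d' = -0.2616
Block 2: z(0.6480) = 0.3799, z(0.2640) = -0.6311, d' = 1.0110
Δd' = d'_Block 1 − d'_Block 2 = -0.2616 − 1.0110 = -1.2726
Block 2 has the higher sensitivity.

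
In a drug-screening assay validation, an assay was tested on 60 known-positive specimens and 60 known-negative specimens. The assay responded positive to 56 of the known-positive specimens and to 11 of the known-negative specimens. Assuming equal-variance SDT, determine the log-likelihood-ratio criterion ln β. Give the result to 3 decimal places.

H = 56/60 = 0.9333
FA = 11/60 = 0.1833
z(H) = 1.5008
z(FA) = -0.9029
ln β = −½·[z(H)² − z(FA)²] = −0.5 × (2.2524 − 0.8152) = -0.7186

ln β = -0.719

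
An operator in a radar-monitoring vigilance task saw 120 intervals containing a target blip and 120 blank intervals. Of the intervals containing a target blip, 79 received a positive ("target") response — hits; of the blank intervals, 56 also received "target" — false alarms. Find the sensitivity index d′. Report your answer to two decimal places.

d′ = 0.49

H = 79/120 = 0.6583
FA = 56/120 = 0.4667
Φ⁻¹(0.6583) = 0.408, Φ⁻¹(0.4667) = -0.084
d' = z(H) − z(FA) = 0.408 − (-0.084) = 0.492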